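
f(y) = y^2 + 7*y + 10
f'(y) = 2*y + 7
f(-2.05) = -0.15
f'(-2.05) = 2.90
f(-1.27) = 2.72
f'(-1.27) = 4.46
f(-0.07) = 9.51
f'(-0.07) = 6.86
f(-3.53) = -2.25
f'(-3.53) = -0.06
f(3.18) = 42.37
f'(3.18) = 13.36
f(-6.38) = 6.04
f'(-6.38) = -5.76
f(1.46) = 22.35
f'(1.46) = 9.92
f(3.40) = 45.36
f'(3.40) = 13.80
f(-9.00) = 28.00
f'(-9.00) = -11.00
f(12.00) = 238.00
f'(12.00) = 31.00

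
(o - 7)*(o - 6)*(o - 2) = o^3 - 15*o^2 + 68*o - 84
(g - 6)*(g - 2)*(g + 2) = g^3 - 6*g^2 - 4*g + 24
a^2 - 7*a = a*(a - 7)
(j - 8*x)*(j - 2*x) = j^2 - 10*j*x + 16*x^2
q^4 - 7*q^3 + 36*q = q*(q - 6)*(q - 3)*(q + 2)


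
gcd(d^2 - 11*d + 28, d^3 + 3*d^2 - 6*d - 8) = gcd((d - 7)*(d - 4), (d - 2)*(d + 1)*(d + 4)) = 1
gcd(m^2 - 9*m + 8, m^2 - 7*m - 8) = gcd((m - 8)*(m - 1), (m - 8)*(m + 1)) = m - 8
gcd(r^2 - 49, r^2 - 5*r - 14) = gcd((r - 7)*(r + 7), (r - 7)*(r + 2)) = r - 7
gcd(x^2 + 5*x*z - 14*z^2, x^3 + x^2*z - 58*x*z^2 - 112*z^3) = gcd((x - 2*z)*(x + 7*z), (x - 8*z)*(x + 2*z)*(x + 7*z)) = x + 7*z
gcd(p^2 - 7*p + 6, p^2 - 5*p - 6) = p - 6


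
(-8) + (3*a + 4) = 3*a - 4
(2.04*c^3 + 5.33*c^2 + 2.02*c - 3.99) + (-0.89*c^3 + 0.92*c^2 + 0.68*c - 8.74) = 1.15*c^3 + 6.25*c^2 + 2.7*c - 12.73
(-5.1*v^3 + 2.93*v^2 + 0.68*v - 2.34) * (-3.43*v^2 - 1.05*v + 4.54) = 17.493*v^5 - 4.6949*v^4 - 28.5629*v^3 + 20.6144*v^2 + 5.5442*v - 10.6236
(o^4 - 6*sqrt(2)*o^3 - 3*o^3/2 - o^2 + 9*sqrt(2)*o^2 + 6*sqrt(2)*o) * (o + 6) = o^5 - 6*sqrt(2)*o^4 + 9*o^4/2 - 27*sqrt(2)*o^3 - 10*o^3 - 6*o^2 + 60*sqrt(2)*o^2 + 36*sqrt(2)*o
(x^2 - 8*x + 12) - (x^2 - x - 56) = 68 - 7*x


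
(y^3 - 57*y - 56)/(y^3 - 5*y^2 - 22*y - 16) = (y + 7)/(y + 2)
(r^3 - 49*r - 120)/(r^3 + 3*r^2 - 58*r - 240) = (r + 3)/(r + 6)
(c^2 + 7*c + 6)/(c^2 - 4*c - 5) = (c + 6)/(c - 5)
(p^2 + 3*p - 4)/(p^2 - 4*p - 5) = (-p^2 - 3*p + 4)/(-p^2 + 4*p + 5)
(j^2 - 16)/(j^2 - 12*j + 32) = (j + 4)/(j - 8)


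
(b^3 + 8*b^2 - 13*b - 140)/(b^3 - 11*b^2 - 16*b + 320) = (b^2 + 3*b - 28)/(b^2 - 16*b + 64)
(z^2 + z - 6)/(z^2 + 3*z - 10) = (z + 3)/(z + 5)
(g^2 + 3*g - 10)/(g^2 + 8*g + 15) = (g - 2)/(g + 3)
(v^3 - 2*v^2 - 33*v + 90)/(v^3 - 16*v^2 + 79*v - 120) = (v + 6)/(v - 8)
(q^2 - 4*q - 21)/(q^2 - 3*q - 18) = (q - 7)/(q - 6)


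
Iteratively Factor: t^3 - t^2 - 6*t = (t + 2)*(t^2 - 3*t) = t*(t + 2)*(t - 3)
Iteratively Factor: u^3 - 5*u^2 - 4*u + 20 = (u + 2)*(u^2 - 7*u + 10) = (u - 2)*(u + 2)*(u - 5)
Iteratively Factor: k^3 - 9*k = (k)*(k^2 - 9) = k*(k - 3)*(k + 3)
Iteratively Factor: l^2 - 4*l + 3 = (l - 1)*(l - 3)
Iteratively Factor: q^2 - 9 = (q - 3)*(q + 3)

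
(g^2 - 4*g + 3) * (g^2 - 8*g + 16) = g^4 - 12*g^3 + 51*g^2 - 88*g + 48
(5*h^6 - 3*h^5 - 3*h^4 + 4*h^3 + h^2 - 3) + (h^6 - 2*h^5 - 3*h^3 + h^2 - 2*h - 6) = 6*h^6 - 5*h^5 - 3*h^4 + h^3 + 2*h^2 - 2*h - 9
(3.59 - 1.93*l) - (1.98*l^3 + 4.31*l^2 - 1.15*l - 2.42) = -1.98*l^3 - 4.31*l^2 - 0.78*l + 6.01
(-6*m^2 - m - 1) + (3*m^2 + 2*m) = -3*m^2 + m - 1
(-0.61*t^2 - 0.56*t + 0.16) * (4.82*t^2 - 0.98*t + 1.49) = -2.9402*t^4 - 2.1014*t^3 + 0.4111*t^2 - 0.9912*t + 0.2384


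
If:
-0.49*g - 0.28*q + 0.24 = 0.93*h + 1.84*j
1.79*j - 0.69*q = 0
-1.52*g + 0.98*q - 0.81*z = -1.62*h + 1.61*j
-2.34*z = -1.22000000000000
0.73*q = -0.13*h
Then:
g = 0.03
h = 0.30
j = -0.02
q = -0.05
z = 0.52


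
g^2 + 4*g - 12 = (g - 2)*(g + 6)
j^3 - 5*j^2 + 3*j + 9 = (j - 3)^2*(j + 1)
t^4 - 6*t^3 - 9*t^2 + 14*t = t*(t - 7)*(t - 1)*(t + 2)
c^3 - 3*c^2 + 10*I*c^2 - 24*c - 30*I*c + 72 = (c - 3)*(c + 4*I)*(c + 6*I)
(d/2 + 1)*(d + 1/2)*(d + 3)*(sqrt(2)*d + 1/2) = sqrt(2)*d^4/2 + d^3/4 + 11*sqrt(2)*d^3/4 + 11*d^2/8 + 17*sqrt(2)*d^2/4 + 3*sqrt(2)*d/2 + 17*d/8 + 3/4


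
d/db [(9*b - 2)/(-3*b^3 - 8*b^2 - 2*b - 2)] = 2*(27*b^3 + 27*b^2 - 16*b - 11)/(9*b^6 + 48*b^5 + 76*b^4 + 44*b^3 + 36*b^2 + 8*b + 4)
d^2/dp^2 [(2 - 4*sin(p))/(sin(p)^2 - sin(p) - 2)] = 2*(2*sin(p)^4 - 4*sin(p)^3 + 27*sin(p)^2 - 34*sin(p) + 14)/((sin(p) - 2)^3*(sin(p) + 1)^2)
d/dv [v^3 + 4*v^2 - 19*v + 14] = 3*v^2 + 8*v - 19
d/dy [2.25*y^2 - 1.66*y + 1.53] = 4.5*y - 1.66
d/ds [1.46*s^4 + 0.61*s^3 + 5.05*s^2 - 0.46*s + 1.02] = 5.84*s^3 + 1.83*s^2 + 10.1*s - 0.46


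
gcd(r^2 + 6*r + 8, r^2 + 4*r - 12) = 1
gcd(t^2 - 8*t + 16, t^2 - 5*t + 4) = t - 4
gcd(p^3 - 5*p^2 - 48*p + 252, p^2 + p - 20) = 1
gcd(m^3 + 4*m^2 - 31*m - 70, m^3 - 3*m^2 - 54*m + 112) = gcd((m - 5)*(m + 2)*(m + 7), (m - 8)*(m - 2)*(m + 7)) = m + 7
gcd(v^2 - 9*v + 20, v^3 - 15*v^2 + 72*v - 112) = v - 4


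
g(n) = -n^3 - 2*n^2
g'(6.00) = -132.00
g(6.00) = -288.00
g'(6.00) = -132.00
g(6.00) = -288.00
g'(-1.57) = -1.11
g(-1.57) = -1.06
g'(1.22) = -9.35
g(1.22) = -4.79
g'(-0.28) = 0.88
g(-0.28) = -0.13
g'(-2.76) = -11.81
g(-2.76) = 5.79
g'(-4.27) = -37.62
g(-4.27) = 41.39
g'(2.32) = -25.43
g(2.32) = -23.25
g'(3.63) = -54.05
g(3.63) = -74.19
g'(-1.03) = 0.94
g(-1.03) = -1.03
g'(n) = -3*n^2 - 4*n = n*(-3*n - 4)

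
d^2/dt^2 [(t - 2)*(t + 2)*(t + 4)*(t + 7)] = 12*t^2 + 66*t + 48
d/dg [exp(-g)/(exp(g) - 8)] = 2*(4 - exp(g))*exp(-g)/(exp(2*g) - 16*exp(g) + 64)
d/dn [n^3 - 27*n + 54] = 3*n^2 - 27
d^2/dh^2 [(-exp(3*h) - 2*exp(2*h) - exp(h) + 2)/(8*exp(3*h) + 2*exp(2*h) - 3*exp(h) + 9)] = (-112*exp(7*h) - 324*exp(6*h) + 1482*exp(5*h) + 2040*exp(4*h) + 1289*exp(3*h) - 1791*exp(2*h) - 801*exp(h) - 27)*exp(h)/(512*exp(9*h) + 384*exp(8*h) - 480*exp(7*h) + 1448*exp(6*h) + 1044*exp(5*h) - 1134*exp(4*h) + 1593*exp(3*h) + 729*exp(2*h) - 729*exp(h) + 729)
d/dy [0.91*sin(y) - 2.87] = 0.91*cos(y)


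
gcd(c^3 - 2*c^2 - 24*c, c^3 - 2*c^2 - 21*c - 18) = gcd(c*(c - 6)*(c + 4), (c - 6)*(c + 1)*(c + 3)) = c - 6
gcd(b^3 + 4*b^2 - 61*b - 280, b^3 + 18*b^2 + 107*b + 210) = b^2 + 12*b + 35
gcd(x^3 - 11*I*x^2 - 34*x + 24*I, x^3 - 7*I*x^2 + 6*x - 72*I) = x^2 - 10*I*x - 24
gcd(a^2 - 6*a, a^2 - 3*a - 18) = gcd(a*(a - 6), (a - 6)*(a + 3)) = a - 6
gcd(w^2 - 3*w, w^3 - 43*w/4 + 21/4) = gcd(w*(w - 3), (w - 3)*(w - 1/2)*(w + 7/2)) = w - 3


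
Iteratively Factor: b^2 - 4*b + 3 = (b - 3)*(b - 1)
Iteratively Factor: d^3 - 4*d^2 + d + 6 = (d + 1)*(d^2 - 5*d + 6) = (d - 3)*(d + 1)*(d - 2)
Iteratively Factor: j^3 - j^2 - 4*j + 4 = (j - 1)*(j^2 - 4) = (j - 2)*(j - 1)*(j + 2)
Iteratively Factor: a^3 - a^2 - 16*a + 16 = (a + 4)*(a^2 - 5*a + 4) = (a - 1)*(a + 4)*(a - 4)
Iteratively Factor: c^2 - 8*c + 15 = (c - 5)*(c - 3)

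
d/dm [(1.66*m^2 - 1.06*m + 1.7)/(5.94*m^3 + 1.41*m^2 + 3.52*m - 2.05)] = (-9.8604*m^4 + 12.5928*m^3 - 22.9562*m^2 - 11.6*m - 3.811)/(35.2836*m^6 + 16.7508*m^5 + 43.8057*m^4 - 14.4276*m^3 + 6.6094*m^2 - 14.432*m + 4.2025)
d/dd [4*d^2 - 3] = 8*d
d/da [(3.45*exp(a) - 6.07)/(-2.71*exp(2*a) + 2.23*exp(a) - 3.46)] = (9.3495*exp(2*a) - 32.8994*exp(a) + 1.5991)*exp(a)/(7.3441*exp(4*a) - 12.0866*exp(3*a) + 23.7261*exp(2*a) - 15.4316*exp(a) + 11.9716)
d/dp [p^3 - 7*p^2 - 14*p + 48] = 3*p^2 - 14*p - 14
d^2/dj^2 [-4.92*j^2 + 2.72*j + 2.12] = -9.84000000000000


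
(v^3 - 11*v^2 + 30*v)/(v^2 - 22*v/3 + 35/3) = 3*v*(v - 6)/(3*v - 7)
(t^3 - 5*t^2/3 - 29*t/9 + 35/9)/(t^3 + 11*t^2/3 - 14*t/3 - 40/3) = (3*t^2 - 10*t + 7)/(3*(t^2 + 2*t - 8))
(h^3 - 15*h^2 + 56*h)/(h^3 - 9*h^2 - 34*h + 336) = h/(h + 6)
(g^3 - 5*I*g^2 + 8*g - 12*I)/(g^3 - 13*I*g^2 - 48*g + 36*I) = (g + 2*I)/(g - 6*I)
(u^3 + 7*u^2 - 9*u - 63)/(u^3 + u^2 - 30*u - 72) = (u^2 + 4*u - 21)/(u^2 - 2*u - 24)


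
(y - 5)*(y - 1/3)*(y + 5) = y^3 - y^2/3 - 25*y + 25/3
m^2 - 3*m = m*(m - 3)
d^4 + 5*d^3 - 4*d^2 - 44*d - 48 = (d - 3)*(d + 2)^2*(d + 4)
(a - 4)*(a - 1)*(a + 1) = a^3 - 4*a^2 - a + 4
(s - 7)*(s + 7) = s^2 - 49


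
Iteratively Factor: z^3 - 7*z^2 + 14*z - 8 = (z - 4)*(z^2 - 3*z + 2) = (z - 4)*(z - 1)*(z - 2)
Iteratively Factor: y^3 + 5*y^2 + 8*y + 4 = (y + 2)*(y^2 + 3*y + 2) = (y + 1)*(y + 2)*(y + 2)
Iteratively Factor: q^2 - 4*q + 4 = (q - 2)*(q - 2)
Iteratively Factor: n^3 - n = (n)*(n^2 - 1) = n*(n - 1)*(n + 1)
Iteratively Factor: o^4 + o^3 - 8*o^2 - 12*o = (o)*(o^3 + o^2 - 8*o - 12) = o*(o + 2)*(o^2 - o - 6) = o*(o - 3)*(o + 2)*(o + 2)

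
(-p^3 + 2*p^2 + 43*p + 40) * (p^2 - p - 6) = -p^5 + 3*p^4 + 47*p^3 - 15*p^2 - 298*p - 240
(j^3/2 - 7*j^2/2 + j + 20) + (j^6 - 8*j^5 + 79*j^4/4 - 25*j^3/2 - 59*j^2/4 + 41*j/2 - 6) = j^6 - 8*j^5 + 79*j^4/4 - 12*j^3 - 73*j^2/4 + 43*j/2 + 14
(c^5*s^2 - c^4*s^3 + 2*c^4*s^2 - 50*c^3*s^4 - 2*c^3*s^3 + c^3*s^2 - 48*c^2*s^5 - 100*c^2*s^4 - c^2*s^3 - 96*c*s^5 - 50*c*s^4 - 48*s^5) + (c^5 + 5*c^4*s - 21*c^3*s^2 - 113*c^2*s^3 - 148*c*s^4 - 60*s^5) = c^5*s^2 + c^5 - c^4*s^3 + 2*c^4*s^2 + 5*c^4*s - 50*c^3*s^4 - 2*c^3*s^3 - 20*c^3*s^2 - 48*c^2*s^5 - 100*c^2*s^4 - 114*c^2*s^3 - 96*c*s^5 - 198*c*s^4 - 108*s^5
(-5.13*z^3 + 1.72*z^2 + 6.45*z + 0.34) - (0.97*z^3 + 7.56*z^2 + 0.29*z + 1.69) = -6.1*z^3 - 5.84*z^2 + 6.16*z - 1.35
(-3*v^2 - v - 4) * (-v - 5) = 3*v^3 + 16*v^2 + 9*v + 20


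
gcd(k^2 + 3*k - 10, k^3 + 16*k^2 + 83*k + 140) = k + 5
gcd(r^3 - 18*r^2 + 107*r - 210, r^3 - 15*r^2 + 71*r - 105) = r^2 - 12*r + 35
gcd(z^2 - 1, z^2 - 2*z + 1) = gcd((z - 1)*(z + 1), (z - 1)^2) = z - 1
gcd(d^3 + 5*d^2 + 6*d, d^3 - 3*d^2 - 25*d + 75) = 1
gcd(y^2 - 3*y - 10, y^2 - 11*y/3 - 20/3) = y - 5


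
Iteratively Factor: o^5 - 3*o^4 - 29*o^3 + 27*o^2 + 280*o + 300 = (o - 5)*(o^4 + 2*o^3 - 19*o^2 - 68*o - 60) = (o - 5)*(o + 3)*(o^3 - o^2 - 16*o - 20) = (o - 5)^2*(o + 3)*(o^2 + 4*o + 4) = (o - 5)^2*(o + 2)*(o + 3)*(o + 2)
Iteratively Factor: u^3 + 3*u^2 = (u)*(u^2 + 3*u) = u*(u + 3)*(u)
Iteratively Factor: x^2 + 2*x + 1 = (x + 1)*(x + 1)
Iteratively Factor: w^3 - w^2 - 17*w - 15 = (w + 3)*(w^2 - 4*w - 5) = (w - 5)*(w + 3)*(w + 1)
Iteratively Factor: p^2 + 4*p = (p + 4)*(p)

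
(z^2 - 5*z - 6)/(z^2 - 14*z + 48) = (z + 1)/(z - 8)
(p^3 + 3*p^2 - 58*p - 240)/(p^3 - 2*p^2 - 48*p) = (p + 5)/p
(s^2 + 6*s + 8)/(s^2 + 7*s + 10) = (s + 4)/(s + 5)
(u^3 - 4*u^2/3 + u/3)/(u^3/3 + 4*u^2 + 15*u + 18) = u*(3*u^2 - 4*u + 1)/(u^3 + 12*u^2 + 45*u + 54)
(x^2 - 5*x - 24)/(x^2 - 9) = (x - 8)/(x - 3)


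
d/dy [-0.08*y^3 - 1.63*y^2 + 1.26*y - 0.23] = -0.24*y^2 - 3.26*y + 1.26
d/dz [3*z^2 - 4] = 6*z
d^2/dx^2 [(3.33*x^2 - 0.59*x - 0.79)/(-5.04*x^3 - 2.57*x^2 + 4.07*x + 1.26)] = (-169.174656*x^6 + 89.9216639999997*x^5 - 123.185664*x^4 - 169.996304*x^3 - 85.66185*x^2 - 8.01580200000001*x + 14.664206)/(128.024064*x^9 + 195.846336*x^8 - 210.287448*x^7 - 395.350831*x^6 + 71.8922910000001*x^5 + 257.825625*x^4 + 35.662213*x^3 - 50.374926*x^2 - 19.384596*x - 2.000376)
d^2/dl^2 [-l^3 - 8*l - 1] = -6*l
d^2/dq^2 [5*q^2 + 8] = 10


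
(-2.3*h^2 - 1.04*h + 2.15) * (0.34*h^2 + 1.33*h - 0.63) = -0.782*h^4 - 3.4126*h^3 + 0.7968*h^2 + 3.5147*h - 1.3545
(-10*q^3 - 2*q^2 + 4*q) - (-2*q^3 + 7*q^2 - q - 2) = -8*q^3 - 9*q^2 + 5*q + 2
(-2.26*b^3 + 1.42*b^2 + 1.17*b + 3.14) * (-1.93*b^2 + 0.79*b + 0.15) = 4.3618*b^5 - 4.526*b^4 - 1.4753*b^3 - 4.9229*b^2 + 2.6561*b + 0.471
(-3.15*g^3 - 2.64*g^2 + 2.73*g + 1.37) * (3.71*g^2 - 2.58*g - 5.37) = -11.6865*g^5 - 1.6674*g^4 + 33.855*g^3 + 12.2161*g^2 - 18.1947*g - 7.3569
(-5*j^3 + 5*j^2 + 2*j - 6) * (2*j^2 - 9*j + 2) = -10*j^5 + 55*j^4 - 51*j^3 - 20*j^2 + 58*j - 12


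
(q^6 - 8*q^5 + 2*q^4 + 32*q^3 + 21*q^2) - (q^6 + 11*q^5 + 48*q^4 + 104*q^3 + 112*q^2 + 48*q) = -19*q^5 - 46*q^4 - 72*q^3 - 91*q^2 - 48*q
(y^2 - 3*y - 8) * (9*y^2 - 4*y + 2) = 9*y^4 - 31*y^3 - 58*y^2 + 26*y - 16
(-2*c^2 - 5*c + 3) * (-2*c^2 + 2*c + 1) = 4*c^4 + 6*c^3 - 18*c^2 + c + 3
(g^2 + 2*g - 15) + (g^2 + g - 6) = 2*g^2 + 3*g - 21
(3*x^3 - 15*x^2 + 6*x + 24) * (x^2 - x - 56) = 3*x^5 - 18*x^4 - 147*x^3 + 858*x^2 - 360*x - 1344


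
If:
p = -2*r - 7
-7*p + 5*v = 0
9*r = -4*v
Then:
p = 315/11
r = -196/11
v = 441/11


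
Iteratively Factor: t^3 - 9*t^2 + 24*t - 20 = (t - 2)*(t^2 - 7*t + 10) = (t - 2)^2*(t - 5)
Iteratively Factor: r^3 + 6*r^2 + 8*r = (r + 2)*(r^2 + 4*r) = (r + 2)*(r + 4)*(r)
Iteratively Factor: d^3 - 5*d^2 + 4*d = (d - 1)*(d^2 - 4*d) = (d - 4)*(d - 1)*(d)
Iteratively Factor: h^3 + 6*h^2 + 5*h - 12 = (h - 1)*(h^2 + 7*h + 12) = (h - 1)*(h + 4)*(h + 3)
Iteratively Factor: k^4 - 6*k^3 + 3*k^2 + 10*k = (k - 5)*(k^3 - k^2 - 2*k) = (k - 5)*(k - 2)*(k^2 + k) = k*(k - 5)*(k - 2)*(k + 1)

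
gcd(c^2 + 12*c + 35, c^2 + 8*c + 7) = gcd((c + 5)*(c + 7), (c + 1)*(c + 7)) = c + 7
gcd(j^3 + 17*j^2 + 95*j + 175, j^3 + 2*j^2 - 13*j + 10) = j + 5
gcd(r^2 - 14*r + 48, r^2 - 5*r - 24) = r - 8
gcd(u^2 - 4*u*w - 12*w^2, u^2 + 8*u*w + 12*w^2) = u + 2*w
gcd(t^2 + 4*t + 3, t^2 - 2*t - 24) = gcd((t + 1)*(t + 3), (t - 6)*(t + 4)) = 1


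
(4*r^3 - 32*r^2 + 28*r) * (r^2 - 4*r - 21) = 4*r^5 - 48*r^4 + 72*r^3 + 560*r^2 - 588*r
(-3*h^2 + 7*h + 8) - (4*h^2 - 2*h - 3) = -7*h^2 + 9*h + 11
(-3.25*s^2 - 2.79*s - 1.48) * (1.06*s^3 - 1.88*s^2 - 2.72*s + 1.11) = -3.445*s^5 + 3.1526*s^4 + 12.5164*s^3 + 6.7637*s^2 + 0.9287*s - 1.6428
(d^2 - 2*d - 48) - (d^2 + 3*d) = -5*d - 48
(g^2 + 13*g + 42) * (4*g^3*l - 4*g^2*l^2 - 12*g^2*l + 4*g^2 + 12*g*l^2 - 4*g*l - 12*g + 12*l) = 4*g^5*l - 4*g^4*l^2 + 40*g^4*l + 4*g^4 - 40*g^3*l^2 + 8*g^3*l + 40*g^3 - 12*g^2*l^2 - 544*g^2*l + 12*g^2 + 504*g*l^2 - 12*g*l - 504*g + 504*l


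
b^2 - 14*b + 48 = (b - 8)*(b - 6)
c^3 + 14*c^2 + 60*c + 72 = (c + 2)*(c + 6)^2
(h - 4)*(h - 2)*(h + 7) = h^3 + h^2 - 34*h + 56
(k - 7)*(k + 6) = k^2 - k - 42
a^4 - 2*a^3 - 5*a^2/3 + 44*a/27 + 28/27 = (a - 7/3)*(a - 1)*(a + 2/3)^2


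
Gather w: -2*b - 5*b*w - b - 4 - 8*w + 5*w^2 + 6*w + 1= -3*b + 5*w^2 + w*(-5*b - 2) - 3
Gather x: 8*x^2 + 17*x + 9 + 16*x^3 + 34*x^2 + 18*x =16*x^3 + 42*x^2 + 35*x + 9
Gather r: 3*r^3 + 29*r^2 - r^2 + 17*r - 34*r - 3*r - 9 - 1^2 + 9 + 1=3*r^3 + 28*r^2 - 20*r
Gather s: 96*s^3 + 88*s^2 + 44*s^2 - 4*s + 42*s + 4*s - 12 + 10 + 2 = 96*s^3 + 132*s^2 + 42*s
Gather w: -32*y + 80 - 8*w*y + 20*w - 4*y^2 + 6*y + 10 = w*(20 - 8*y) - 4*y^2 - 26*y + 90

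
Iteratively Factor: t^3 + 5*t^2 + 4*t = (t + 4)*(t^2 + t) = t*(t + 4)*(t + 1)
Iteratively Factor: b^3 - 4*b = (b + 2)*(b^2 - 2*b) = b*(b + 2)*(b - 2)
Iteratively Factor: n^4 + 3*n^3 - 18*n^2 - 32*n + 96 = (n + 4)*(n^3 - n^2 - 14*n + 24) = (n - 3)*(n + 4)*(n^2 + 2*n - 8) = (n - 3)*(n + 4)^2*(n - 2)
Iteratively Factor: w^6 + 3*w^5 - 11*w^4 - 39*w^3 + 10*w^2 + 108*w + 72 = (w + 2)*(w^5 + w^4 - 13*w^3 - 13*w^2 + 36*w + 36) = (w - 3)*(w + 2)*(w^4 + 4*w^3 - w^2 - 16*w - 12) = (w - 3)*(w + 2)^2*(w^3 + 2*w^2 - 5*w - 6) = (w - 3)*(w + 2)^2*(w + 3)*(w^2 - w - 2) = (w - 3)*(w + 1)*(w + 2)^2*(w + 3)*(w - 2)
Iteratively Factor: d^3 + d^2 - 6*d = (d + 3)*(d^2 - 2*d) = (d - 2)*(d + 3)*(d)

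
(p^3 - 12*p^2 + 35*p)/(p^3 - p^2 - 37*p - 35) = p*(p - 5)/(p^2 + 6*p + 5)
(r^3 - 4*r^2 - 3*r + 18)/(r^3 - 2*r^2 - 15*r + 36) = (r + 2)/(r + 4)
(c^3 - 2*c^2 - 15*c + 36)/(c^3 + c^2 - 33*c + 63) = (c + 4)/(c + 7)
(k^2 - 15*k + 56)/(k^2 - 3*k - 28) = (k - 8)/(k + 4)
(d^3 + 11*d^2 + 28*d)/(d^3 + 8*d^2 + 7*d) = (d + 4)/(d + 1)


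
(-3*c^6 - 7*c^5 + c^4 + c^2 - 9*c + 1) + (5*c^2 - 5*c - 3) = -3*c^6 - 7*c^5 + c^4 + 6*c^2 - 14*c - 2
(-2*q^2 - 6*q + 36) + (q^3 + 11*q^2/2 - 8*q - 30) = q^3 + 7*q^2/2 - 14*q + 6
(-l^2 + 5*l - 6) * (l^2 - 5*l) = -l^4 + 10*l^3 - 31*l^2 + 30*l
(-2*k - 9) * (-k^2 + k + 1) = 2*k^3 + 7*k^2 - 11*k - 9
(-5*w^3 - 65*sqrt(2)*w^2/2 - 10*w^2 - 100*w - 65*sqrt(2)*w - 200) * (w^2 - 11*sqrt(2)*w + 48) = -5*w^5 - 10*w^4 + 45*sqrt(2)*w^4/2 + 45*sqrt(2)*w^3 + 375*w^3 - 460*sqrt(2)*w^2 + 750*w^2 - 4800*w - 920*sqrt(2)*w - 9600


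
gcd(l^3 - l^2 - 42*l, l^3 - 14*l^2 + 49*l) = l^2 - 7*l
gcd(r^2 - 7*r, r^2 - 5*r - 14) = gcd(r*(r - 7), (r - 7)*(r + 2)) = r - 7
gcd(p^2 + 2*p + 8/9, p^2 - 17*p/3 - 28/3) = p + 4/3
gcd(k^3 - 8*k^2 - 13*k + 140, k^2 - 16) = k + 4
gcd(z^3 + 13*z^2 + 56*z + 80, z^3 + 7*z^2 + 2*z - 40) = z^2 + 9*z + 20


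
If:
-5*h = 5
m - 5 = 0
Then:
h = -1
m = 5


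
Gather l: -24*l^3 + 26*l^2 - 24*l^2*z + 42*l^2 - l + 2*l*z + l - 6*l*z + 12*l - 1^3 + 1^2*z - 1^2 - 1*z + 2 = -24*l^3 + l^2*(68 - 24*z) + l*(12 - 4*z)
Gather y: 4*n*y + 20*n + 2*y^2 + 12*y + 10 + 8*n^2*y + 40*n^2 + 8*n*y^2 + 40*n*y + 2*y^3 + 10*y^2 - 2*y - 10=40*n^2 + 20*n + 2*y^3 + y^2*(8*n + 12) + y*(8*n^2 + 44*n + 10)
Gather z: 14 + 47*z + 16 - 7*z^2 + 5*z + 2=-7*z^2 + 52*z + 32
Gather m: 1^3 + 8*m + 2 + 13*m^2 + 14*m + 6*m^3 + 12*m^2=6*m^3 + 25*m^2 + 22*m + 3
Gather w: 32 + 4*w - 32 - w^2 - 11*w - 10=-w^2 - 7*w - 10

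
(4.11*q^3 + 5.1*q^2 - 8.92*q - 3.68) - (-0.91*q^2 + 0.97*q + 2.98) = 4.11*q^3 + 6.01*q^2 - 9.89*q - 6.66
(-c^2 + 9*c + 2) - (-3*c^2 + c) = 2*c^2 + 8*c + 2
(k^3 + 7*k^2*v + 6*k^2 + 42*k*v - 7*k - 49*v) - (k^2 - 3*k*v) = k^3 + 7*k^2*v + 5*k^2 + 45*k*v - 7*k - 49*v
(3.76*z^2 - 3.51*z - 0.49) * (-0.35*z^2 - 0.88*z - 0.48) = -1.316*z^4 - 2.0803*z^3 + 1.4555*z^2 + 2.116*z + 0.2352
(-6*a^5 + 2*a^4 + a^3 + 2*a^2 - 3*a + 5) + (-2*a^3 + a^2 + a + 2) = -6*a^5 + 2*a^4 - a^3 + 3*a^2 - 2*a + 7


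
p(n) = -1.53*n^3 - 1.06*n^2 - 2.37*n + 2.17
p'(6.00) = -180.33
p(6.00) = -380.69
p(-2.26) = 19.77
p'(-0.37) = -2.21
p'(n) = -4.59*n^2 - 2.12*n - 2.37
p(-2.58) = 27.50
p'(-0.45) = -2.35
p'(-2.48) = -25.34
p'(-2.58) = -27.45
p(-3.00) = 41.05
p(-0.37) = 2.98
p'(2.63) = -39.69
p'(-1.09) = -5.51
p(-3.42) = 59.08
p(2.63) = -39.23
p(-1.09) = 5.48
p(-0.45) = 3.16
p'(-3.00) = -37.32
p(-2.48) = 24.87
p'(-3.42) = -48.81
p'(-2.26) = -21.02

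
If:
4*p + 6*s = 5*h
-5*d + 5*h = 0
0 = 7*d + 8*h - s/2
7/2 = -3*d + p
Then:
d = -14/187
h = -14/187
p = 1225/374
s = -420/187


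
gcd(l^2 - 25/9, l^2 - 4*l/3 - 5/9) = l - 5/3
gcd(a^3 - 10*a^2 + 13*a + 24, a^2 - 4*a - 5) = a + 1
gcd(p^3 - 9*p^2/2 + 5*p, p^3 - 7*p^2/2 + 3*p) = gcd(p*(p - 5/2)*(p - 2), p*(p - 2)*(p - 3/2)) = p^2 - 2*p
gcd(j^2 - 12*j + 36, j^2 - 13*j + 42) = j - 6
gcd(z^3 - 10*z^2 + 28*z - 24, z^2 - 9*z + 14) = z - 2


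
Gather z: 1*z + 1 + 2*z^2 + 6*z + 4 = 2*z^2 + 7*z + 5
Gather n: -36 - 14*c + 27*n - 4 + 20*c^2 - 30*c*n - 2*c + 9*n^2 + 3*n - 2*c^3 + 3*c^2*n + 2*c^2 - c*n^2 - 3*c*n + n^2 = -2*c^3 + 22*c^2 - 16*c + n^2*(10 - c) + n*(3*c^2 - 33*c + 30) - 40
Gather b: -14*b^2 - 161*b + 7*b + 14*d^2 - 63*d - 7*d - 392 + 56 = -14*b^2 - 154*b + 14*d^2 - 70*d - 336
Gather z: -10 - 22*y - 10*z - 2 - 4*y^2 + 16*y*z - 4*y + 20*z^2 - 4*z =-4*y^2 - 26*y + 20*z^2 + z*(16*y - 14) - 12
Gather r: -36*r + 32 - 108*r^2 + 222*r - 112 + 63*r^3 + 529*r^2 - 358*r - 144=63*r^3 + 421*r^2 - 172*r - 224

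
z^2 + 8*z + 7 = (z + 1)*(z + 7)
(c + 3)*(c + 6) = c^2 + 9*c + 18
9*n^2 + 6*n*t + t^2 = (3*n + t)^2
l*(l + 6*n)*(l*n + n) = l^3*n + 6*l^2*n^2 + l^2*n + 6*l*n^2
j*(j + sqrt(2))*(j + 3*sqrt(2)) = j^3 + 4*sqrt(2)*j^2 + 6*j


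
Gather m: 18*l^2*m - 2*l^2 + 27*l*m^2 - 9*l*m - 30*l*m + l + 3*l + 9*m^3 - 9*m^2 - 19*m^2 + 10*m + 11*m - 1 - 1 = -2*l^2 + 4*l + 9*m^3 + m^2*(27*l - 28) + m*(18*l^2 - 39*l + 21) - 2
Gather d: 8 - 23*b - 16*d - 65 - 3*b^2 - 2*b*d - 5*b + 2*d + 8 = -3*b^2 - 28*b + d*(-2*b - 14) - 49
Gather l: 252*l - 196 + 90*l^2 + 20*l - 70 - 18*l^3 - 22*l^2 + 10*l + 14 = -18*l^3 + 68*l^2 + 282*l - 252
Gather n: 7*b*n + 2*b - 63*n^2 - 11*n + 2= 2*b - 63*n^2 + n*(7*b - 11) + 2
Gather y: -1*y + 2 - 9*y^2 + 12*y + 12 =-9*y^2 + 11*y + 14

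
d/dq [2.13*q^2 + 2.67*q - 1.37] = 4.26*q + 2.67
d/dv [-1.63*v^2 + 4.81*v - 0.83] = 4.81 - 3.26*v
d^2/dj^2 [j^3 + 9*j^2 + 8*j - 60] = 6*j + 18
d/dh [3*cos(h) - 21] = -3*sin(h)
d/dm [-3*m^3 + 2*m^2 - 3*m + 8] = -9*m^2 + 4*m - 3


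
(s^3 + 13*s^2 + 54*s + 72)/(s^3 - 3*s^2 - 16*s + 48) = (s^2 + 9*s + 18)/(s^2 - 7*s + 12)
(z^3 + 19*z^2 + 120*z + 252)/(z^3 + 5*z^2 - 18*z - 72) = (z^2 + 13*z + 42)/(z^2 - z - 12)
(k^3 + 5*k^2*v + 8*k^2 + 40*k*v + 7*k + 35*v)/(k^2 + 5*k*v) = k + 8 + 7/k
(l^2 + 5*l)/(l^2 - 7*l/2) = 2*(l + 5)/(2*l - 7)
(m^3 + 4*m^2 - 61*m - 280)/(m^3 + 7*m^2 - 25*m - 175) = (m - 8)/(m - 5)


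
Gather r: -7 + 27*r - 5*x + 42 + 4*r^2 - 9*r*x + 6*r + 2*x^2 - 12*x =4*r^2 + r*(33 - 9*x) + 2*x^2 - 17*x + 35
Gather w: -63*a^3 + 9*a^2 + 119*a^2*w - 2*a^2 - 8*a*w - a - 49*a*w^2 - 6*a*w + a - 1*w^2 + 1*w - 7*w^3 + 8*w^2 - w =-63*a^3 + 7*a^2 - 7*w^3 + w^2*(7 - 49*a) + w*(119*a^2 - 14*a)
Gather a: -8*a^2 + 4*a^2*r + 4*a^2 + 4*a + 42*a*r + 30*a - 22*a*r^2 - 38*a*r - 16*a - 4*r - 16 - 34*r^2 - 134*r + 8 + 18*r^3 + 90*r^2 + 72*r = a^2*(4*r - 4) + a*(-22*r^2 + 4*r + 18) + 18*r^3 + 56*r^2 - 66*r - 8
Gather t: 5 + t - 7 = t - 2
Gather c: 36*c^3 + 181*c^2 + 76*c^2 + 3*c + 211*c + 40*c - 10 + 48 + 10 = 36*c^3 + 257*c^2 + 254*c + 48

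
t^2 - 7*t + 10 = (t - 5)*(t - 2)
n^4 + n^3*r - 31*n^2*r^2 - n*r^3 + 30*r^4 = (n - 5*r)*(n - r)*(n + r)*(n + 6*r)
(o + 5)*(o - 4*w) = o^2 - 4*o*w + 5*o - 20*w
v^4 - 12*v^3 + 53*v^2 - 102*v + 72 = (v - 4)*(v - 3)^2*(v - 2)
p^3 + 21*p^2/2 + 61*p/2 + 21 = (p + 1)*(p + 7/2)*(p + 6)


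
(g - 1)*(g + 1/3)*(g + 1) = g^3 + g^2/3 - g - 1/3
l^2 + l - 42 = (l - 6)*(l + 7)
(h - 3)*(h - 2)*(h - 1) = h^3 - 6*h^2 + 11*h - 6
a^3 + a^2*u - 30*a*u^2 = a*(a - 5*u)*(a + 6*u)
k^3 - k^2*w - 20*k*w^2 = k*(k - 5*w)*(k + 4*w)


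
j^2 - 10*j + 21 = (j - 7)*(j - 3)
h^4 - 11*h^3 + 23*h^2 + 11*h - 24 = (h - 8)*(h - 3)*(h - 1)*(h + 1)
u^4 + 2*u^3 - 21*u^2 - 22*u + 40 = (u - 4)*(u - 1)*(u + 2)*(u + 5)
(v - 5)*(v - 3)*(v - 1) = v^3 - 9*v^2 + 23*v - 15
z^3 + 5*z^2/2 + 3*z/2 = z*(z + 1)*(z + 3/2)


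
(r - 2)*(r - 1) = r^2 - 3*r + 2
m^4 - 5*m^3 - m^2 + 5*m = m*(m - 5)*(m - 1)*(m + 1)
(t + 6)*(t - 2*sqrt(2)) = t^2 - 2*sqrt(2)*t + 6*t - 12*sqrt(2)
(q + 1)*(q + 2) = q^2 + 3*q + 2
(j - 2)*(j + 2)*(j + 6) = j^3 + 6*j^2 - 4*j - 24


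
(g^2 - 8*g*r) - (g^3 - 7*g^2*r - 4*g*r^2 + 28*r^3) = -g^3 + 7*g^2*r + g^2 + 4*g*r^2 - 8*g*r - 28*r^3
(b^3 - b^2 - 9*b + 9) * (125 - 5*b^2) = -5*b^5 + 5*b^4 + 170*b^3 - 170*b^2 - 1125*b + 1125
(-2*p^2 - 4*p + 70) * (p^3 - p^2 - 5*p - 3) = -2*p^5 - 2*p^4 + 84*p^3 - 44*p^2 - 338*p - 210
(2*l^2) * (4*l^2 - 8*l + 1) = 8*l^4 - 16*l^3 + 2*l^2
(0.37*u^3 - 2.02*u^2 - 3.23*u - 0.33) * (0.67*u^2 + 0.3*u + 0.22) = 0.2479*u^5 - 1.2424*u^4 - 2.6887*u^3 - 1.6345*u^2 - 0.8096*u - 0.0726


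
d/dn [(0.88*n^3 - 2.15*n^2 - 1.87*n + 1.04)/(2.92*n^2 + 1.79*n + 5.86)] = (2.5696*n^4 + 3.1504*n^3 + 17.0823*n^2 - 31.2716*n - 12.8198)/(8.5264*n^4 + 10.4536*n^3 + 37.4265*n^2 + 20.9788*n + 34.3396)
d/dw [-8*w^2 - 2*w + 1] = -16*w - 2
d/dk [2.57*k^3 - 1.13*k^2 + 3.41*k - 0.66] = 7.71*k^2 - 2.26*k + 3.41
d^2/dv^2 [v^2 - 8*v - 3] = 2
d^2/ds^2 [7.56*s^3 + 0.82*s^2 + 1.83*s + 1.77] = 45.36*s + 1.64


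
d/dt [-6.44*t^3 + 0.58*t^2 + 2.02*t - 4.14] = -19.32*t^2 + 1.16*t + 2.02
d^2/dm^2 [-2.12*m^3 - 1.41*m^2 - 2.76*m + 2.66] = -12.72*m - 2.82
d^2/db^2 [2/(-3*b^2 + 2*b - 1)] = 4*(9*b^2 - 6*b - 4*(3*b - 1)^2 + 3)/(3*b^2 - 2*b + 1)^3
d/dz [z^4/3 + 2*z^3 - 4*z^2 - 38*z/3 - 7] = 4*z^3/3 + 6*z^2 - 8*z - 38/3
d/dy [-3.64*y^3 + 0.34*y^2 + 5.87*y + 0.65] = -10.92*y^2 + 0.68*y + 5.87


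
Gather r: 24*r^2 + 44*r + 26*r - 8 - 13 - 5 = 24*r^2 + 70*r - 26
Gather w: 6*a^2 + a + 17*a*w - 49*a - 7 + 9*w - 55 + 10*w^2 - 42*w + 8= 6*a^2 - 48*a + 10*w^2 + w*(17*a - 33) - 54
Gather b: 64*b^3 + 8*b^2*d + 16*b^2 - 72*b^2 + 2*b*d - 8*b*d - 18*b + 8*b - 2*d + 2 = 64*b^3 + b^2*(8*d - 56) + b*(-6*d - 10) - 2*d + 2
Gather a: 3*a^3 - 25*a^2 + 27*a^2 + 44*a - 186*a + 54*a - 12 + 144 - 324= 3*a^3 + 2*a^2 - 88*a - 192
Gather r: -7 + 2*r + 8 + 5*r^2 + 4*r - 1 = 5*r^2 + 6*r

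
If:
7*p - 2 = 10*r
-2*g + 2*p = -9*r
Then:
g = 83*r/14 + 2/7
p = 10*r/7 + 2/7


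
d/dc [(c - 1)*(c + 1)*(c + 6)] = 3*c^2 + 12*c - 1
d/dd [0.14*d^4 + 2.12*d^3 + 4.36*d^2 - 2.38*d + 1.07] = 0.56*d^3 + 6.36*d^2 + 8.72*d - 2.38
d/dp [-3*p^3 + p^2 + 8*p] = -9*p^2 + 2*p + 8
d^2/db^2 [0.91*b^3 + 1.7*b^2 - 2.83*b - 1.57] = 5.46*b + 3.4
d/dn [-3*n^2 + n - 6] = 1 - 6*n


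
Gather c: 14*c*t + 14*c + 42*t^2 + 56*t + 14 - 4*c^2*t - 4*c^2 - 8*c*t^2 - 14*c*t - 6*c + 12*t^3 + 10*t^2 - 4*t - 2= c^2*(-4*t - 4) + c*(8 - 8*t^2) + 12*t^3 + 52*t^2 + 52*t + 12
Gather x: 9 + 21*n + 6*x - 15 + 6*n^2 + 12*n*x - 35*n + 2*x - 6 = 6*n^2 - 14*n + x*(12*n + 8) - 12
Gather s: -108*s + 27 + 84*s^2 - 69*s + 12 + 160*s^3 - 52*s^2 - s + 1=160*s^3 + 32*s^2 - 178*s + 40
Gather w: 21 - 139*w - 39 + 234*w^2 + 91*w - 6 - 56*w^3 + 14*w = -56*w^3 + 234*w^2 - 34*w - 24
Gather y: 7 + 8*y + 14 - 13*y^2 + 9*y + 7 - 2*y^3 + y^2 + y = -2*y^3 - 12*y^2 + 18*y + 28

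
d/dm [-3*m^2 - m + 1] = -6*m - 1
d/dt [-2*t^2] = -4*t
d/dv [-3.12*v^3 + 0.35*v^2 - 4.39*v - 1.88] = -9.36*v^2 + 0.7*v - 4.39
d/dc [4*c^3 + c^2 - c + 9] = 12*c^2 + 2*c - 1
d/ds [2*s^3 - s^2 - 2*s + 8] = 6*s^2 - 2*s - 2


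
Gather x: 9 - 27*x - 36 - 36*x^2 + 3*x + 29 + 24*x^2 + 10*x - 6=-12*x^2 - 14*x - 4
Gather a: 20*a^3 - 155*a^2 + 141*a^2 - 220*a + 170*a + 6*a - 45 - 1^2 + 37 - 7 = 20*a^3 - 14*a^2 - 44*a - 16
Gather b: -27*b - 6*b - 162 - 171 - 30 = -33*b - 363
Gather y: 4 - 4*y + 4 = 8 - 4*y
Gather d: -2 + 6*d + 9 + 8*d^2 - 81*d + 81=8*d^2 - 75*d + 88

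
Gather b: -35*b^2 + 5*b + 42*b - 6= -35*b^2 + 47*b - 6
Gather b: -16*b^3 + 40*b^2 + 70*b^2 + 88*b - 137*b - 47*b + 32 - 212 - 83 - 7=-16*b^3 + 110*b^2 - 96*b - 270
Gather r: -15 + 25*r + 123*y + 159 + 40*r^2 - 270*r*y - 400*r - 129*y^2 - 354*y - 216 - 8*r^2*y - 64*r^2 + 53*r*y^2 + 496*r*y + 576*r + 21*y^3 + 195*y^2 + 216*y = r^2*(-8*y - 24) + r*(53*y^2 + 226*y + 201) + 21*y^3 + 66*y^2 - 15*y - 72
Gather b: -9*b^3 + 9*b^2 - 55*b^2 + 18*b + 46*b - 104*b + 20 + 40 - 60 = -9*b^3 - 46*b^2 - 40*b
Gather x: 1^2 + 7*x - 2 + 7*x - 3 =14*x - 4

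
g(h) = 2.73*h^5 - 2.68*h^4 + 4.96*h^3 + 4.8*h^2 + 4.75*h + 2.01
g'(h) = 13.65*h^4 - 10.72*h^3 + 14.88*h^2 + 9.6*h + 4.75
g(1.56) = 49.28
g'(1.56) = 96.08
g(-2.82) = -740.79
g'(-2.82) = 1199.65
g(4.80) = 6217.43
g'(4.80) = 6454.11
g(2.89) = 538.97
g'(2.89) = 850.21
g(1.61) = 54.32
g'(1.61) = 105.75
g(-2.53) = -452.40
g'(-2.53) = 808.57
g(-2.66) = -567.74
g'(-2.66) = 969.64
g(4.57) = 4870.22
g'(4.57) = 5290.07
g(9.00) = 147669.69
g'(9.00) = 83039.20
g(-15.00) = -2224497.99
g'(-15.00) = 730420.00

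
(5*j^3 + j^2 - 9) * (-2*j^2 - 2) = -10*j^5 - 2*j^4 - 10*j^3 + 16*j^2 + 18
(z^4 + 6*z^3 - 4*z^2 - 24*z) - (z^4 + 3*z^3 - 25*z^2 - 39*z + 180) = 3*z^3 + 21*z^2 + 15*z - 180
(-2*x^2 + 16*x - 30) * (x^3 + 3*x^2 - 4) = -2*x^5 + 10*x^4 + 18*x^3 - 82*x^2 - 64*x + 120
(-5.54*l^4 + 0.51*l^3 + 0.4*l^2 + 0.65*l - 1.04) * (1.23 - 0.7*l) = 3.878*l^5 - 7.1712*l^4 + 0.3473*l^3 + 0.037*l^2 + 1.5275*l - 1.2792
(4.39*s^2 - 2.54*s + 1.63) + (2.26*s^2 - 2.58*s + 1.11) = 6.65*s^2 - 5.12*s + 2.74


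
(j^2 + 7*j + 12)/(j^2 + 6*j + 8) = (j + 3)/(j + 2)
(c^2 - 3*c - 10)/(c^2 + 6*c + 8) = (c - 5)/(c + 4)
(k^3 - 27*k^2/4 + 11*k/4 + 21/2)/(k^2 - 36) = (4*k^2 - 3*k - 7)/(4*(k + 6))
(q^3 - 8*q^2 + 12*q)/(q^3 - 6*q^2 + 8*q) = (q - 6)/(q - 4)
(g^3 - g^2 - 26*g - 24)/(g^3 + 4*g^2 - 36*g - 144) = (g + 1)/(g + 6)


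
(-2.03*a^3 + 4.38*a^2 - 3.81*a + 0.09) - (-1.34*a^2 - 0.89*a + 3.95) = -2.03*a^3 + 5.72*a^2 - 2.92*a - 3.86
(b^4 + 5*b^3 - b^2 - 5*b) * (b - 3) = b^5 + 2*b^4 - 16*b^3 - 2*b^2 + 15*b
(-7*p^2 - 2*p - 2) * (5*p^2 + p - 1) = -35*p^4 - 17*p^3 - 5*p^2 + 2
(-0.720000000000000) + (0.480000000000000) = -0.240000000000000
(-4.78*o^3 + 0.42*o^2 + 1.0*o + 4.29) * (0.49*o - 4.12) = -2.3422*o^4 + 19.8994*o^3 - 1.2404*o^2 - 2.0179*o - 17.6748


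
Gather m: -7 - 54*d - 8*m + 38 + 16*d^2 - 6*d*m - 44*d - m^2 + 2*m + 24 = 16*d^2 - 98*d - m^2 + m*(-6*d - 6) + 55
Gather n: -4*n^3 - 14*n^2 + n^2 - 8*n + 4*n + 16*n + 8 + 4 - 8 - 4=-4*n^3 - 13*n^2 + 12*n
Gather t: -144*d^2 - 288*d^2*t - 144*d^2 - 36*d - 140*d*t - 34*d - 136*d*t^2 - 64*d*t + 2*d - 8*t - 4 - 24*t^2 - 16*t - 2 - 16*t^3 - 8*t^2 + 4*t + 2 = -288*d^2 - 68*d - 16*t^3 + t^2*(-136*d - 32) + t*(-288*d^2 - 204*d - 20) - 4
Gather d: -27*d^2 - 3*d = -27*d^2 - 3*d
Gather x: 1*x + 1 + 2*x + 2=3*x + 3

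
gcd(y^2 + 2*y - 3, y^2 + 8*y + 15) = y + 3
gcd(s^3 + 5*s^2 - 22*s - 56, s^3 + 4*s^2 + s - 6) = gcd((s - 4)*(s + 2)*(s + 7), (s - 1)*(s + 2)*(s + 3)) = s + 2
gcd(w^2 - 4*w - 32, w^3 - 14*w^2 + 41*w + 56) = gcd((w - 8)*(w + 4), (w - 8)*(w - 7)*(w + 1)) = w - 8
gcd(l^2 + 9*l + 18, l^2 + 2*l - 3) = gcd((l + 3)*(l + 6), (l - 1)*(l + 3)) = l + 3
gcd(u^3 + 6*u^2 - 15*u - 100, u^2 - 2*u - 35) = u + 5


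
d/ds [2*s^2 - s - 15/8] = 4*s - 1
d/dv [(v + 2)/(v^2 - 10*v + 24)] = (v^2 - 10*v - 2*(v - 5)*(v + 2) + 24)/(v^2 - 10*v + 24)^2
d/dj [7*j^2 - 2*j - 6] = 14*j - 2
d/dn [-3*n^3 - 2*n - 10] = -9*n^2 - 2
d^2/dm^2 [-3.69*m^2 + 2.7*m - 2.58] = -7.38000000000000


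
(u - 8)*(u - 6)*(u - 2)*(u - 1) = u^4 - 17*u^3 + 92*u^2 - 172*u + 96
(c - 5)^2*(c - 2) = c^3 - 12*c^2 + 45*c - 50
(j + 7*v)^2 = j^2 + 14*j*v + 49*v^2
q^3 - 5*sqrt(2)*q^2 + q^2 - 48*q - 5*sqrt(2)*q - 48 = (q + 1)*(q - 8*sqrt(2))*(q + 3*sqrt(2))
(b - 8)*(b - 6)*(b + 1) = b^3 - 13*b^2 + 34*b + 48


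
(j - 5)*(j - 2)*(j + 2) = j^3 - 5*j^2 - 4*j + 20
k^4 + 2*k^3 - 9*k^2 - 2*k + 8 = (k - 2)*(k - 1)*(k + 1)*(k + 4)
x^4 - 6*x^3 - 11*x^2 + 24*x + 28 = (x - 7)*(x - 2)*(x + 1)*(x + 2)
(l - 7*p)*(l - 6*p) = l^2 - 13*l*p + 42*p^2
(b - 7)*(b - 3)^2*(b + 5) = b^4 - 8*b^3 - 14*b^2 + 192*b - 315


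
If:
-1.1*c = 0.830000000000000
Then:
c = -0.75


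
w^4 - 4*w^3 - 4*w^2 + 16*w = w*(w - 4)*(w - 2)*(w + 2)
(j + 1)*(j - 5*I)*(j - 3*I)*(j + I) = j^4 + j^3 - 7*I*j^3 - 7*j^2 - 7*I*j^2 - 7*j - 15*I*j - 15*I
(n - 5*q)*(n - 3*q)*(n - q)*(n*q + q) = n^4*q - 9*n^3*q^2 + n^3*q + 23*n^2*q^3 - 9*n^2*q^2 - 15*n*q^4 + 23*n*q^3 - 15*q^4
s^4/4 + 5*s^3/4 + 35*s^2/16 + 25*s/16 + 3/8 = (s/4 + 1/2)*(s + 1/2)*(s + 1)*(s + 3/2)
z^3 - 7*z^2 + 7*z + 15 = (z - 5)*(z - 3)*(z + 1)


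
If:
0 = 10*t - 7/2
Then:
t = 7/20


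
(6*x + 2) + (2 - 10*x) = 4 - 4*x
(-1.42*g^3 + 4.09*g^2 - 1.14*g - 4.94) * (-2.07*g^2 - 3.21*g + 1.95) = 2.9394*g^5 - 3.9081*g^4 - 13.5381*g^3 + 21.8607*g^2 + 13.6344*g - 9.633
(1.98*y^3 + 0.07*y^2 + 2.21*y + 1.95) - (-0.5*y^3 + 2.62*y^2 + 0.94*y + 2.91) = 2.48*y^3 - 2.55*y^2 + 1.27*y - 0.96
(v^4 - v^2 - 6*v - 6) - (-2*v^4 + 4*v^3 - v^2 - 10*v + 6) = 3*v^4 - 4*v^3 + 4*v - 12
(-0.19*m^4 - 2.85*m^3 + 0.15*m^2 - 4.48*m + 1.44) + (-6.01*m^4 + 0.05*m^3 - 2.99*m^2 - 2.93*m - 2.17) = -6.2*m^4 - 2.8*m^3 - 2.84*m^2 - 7.41*m - 0.73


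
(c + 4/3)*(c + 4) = c^2 + 16*c/3 + 16/3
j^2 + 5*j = j*(j + 5)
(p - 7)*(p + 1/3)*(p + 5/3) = p^3 - 5*p^2 - 121*p/9 - 35/9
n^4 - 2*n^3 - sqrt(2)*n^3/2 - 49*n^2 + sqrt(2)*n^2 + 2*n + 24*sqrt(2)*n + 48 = (n - 8)*(n + 6)*(n - sqrt(2))*(n + sqrt(2)/2)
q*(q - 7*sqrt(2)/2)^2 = q^3 - 7*sqrt(2)*q^2 + 49*q/2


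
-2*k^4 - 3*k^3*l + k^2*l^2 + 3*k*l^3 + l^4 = (-k + l)*(k + l)^2*(2*k + l)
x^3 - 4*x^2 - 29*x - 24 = (x - 8)*(x + 1)*(x + 3)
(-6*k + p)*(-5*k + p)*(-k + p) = -30*k^3 + 41*k^2*p - 12*k*p^2 + p^3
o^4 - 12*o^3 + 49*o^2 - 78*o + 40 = (o - 5)*(o - 4)*(o - 2)*(o - 1)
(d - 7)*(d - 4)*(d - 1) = d^3 - 12*d^2 + 39*d - 28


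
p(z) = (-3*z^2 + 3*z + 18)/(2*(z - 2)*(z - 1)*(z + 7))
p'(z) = (3 - 6*z)/(2*(z - 2)*(z - 1)*(z + 7)) - (-3*z^2 + 3*z + 18)/(2*(z - 2)*(z - 1)*(z + 7)^2) - (-3*z^2 + 3*z + 18)/(2*(z - 2)*(z - 1)^2*(z + 7)) - (-3*z^2 + 3*z + 18)/(2*(z - 2)^2*(z - 1)*(z + 7))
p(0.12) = 0.78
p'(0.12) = 1.28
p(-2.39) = -0.05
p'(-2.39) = 0.11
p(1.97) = -23.50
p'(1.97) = -739.53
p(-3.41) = -0.16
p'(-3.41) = 0.12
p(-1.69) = 0.04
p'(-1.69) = 0.14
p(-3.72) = -0.20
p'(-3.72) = 0.13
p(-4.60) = -0.33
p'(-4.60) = 0.20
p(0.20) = 0.89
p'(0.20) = 1.57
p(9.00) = -0.11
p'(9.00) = 0.01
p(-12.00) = 0.25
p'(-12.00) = 0.04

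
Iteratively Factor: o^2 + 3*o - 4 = (o - 1)*(o + 4)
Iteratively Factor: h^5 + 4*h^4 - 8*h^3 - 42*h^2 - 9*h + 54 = (h - 1)*(h^4 + 5*h^3 - 3*h^2 - 45*h - 54) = (h - 1)*(h + 3)*(h^3 + 2*h^2 - 9*h - 18) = (h - 1)*(h + 3)^2*(h^2 - h - 6) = (h - 3)*(h - 1)*(h + 3)^2*(h + 2)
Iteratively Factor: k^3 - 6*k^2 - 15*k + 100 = (k - 5)*(k^2 - k - 20) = (k - 5)^2*(k + 4)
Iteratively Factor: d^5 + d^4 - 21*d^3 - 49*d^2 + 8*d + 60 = (d + 2)*(d^4 - d^3 - 19*d^2 - 11*d + 30) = (d + 2)*(d + 3)*(d^3 - 4*d^2 - 7*d + 10) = (d - 5)*(d + 2)*(d + 3)*(d^2 + d - 2) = (d - 5)*(d + 2)^2*(d + 3)*(d - 1)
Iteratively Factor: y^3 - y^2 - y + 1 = (y + 1)*(y^2 - 2*y + 1) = (y - 1)*(y + 1)*(y - 1)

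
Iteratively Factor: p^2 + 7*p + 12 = (p + 3)*(p + 4)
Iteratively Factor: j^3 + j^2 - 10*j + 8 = (j + 4)*(j^2 - 3*j + 2) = (j - 2)*(j + 4)*(j - 1)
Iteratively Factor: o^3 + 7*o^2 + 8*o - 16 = (o - 1)*(o^2 + 8*o + 16) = (o - 1)*(o + 4)*(o + 4)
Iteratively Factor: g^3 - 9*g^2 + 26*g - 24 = (g - 4)*(g^2 - 5*g + 6) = (g - 4)*(g - 2)*(g - 3)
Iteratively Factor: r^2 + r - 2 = (r - 1)*(r + 2)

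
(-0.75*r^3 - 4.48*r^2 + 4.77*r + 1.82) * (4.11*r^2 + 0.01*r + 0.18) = -3.0825*r^5 - 18.4203*r^4 + 19.4249*r^3 + 6.7215*r^2 + 0.8768*r + 0.3276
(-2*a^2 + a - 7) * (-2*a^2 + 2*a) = 4*a^4 - 6*a^3 + 16*a^2 - 14*a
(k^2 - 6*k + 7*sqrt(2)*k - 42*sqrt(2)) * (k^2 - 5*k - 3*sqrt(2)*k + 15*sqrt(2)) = k^4 - 11*k^3 + 4*sqrt(2)*k^3 - 44*sqrt(2)*k^2 - 12*k^2 + 120*sqrt(2)*k + 462*k - 1260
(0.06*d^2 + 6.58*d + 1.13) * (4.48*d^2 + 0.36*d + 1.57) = 0.2688*d^4 + 29.5*d^3 + 7.5254*d^2 + 10.7374*d + 1.7741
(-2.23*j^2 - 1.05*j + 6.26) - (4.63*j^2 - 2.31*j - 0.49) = -6.86*j^2 + 1.26*j + 6.75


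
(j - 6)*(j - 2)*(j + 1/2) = j^3 - 15*j^2/2 + 8*j + 6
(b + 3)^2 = b^2 + 6*b + 9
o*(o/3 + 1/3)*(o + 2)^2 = o^4/3 + 5*o^3/3 + 8*o^2/3 + 4*o/3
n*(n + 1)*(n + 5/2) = n^3 + 7*n^2/2 + 5*n/2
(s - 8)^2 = s^2 - 16*s + 64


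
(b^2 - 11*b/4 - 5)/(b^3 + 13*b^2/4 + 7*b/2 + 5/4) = (b - 4)/(b^2 + 2*b + 1)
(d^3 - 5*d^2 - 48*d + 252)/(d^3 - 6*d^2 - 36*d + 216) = (d + 7)/(d + 6)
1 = 1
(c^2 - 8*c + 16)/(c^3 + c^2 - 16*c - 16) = (c - 4)/(c^2 + 5*c + 4)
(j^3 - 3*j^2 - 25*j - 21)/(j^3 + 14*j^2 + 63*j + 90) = (j^2 - 6*j - 7)/(j^2 + 11*j + 30)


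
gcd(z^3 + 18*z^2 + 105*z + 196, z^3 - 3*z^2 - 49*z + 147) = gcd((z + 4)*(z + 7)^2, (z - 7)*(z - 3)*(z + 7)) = z + 7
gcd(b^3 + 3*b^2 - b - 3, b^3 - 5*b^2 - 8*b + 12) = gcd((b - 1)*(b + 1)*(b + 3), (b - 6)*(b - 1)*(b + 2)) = b - 1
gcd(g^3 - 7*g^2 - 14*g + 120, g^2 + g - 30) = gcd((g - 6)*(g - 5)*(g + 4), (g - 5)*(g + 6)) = g - 5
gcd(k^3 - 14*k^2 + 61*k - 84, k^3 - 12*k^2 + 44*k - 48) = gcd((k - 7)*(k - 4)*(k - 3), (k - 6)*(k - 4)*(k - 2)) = k - 4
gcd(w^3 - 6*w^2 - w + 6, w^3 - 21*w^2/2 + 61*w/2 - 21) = w^2 - 7*w + 6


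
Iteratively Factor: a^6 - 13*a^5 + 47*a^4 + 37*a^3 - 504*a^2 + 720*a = (a - 3)*(a^5 - 10*a^4 + 17*a^3 + 88*a^2 - 240*a) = a*(a - 3)*(a^4 - 10*a^3 + 17*a^2 + 88*a - 240) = a*(a - 4)*(a - 3)*(a^3 - 6*a^2 - 7*a + 60) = a*(a - 4)*(a - 3)*(a + 3)*(a^2 - 9*a + 20) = a*(a - 4)^2*(a - 3)*(a + 3)*(a - 5)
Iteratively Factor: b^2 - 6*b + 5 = (b - 5)*(b - 1)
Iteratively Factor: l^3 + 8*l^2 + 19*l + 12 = (l + 4)*(l^2 + 4*l + 3) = (l + 3)*(l + 4)*(l + 1)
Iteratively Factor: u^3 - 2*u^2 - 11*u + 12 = (u - 1)*(u^2 - u - 12) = (u - 4)*(u - 1)*(u + 3)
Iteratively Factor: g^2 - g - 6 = (g + 2)*(g - 3)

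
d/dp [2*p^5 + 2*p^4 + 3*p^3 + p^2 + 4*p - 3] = 10*p^4 + 8*p^3 + 9*p^2 + 2*p + 4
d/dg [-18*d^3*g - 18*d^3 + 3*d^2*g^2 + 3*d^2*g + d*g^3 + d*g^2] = d*(-18*d^2 + 6*d*g + 3*d + 3*g^2 + 2*g)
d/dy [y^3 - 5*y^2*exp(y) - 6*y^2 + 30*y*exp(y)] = -5*y^2*exp(y) + 3*y^2 + 20*y*exp(y) - 12*y + 30*exp(y)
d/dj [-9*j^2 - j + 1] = -18*j - 1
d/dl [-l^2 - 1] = -2*l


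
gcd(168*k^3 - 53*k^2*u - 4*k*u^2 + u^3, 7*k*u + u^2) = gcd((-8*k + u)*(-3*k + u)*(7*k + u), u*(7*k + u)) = 7*k + u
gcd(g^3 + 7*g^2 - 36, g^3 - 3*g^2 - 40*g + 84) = g^2 + 4*g - 12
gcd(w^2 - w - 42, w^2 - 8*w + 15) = 1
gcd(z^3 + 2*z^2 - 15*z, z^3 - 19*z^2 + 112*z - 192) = z - 3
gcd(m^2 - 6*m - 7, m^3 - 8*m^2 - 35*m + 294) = m - 7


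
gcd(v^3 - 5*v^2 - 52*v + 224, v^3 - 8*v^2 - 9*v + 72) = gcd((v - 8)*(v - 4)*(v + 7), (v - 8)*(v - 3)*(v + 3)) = v - 8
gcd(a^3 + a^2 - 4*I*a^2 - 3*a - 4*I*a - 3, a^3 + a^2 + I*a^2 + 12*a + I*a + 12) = a^2 + a*(1 - 3*I) - 3*I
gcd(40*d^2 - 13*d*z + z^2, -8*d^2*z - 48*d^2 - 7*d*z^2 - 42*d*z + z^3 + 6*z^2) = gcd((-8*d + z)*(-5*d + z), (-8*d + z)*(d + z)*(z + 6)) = -8*d + z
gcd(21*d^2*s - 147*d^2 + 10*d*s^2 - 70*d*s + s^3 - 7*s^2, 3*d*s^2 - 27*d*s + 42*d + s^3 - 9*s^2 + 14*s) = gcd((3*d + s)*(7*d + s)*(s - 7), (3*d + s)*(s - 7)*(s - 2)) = 3*d*s - 21*d + s^2 - 7*s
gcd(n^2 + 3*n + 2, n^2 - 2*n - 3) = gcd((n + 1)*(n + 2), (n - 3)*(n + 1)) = n + 1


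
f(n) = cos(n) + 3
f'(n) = -sin(n)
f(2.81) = 2.05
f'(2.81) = -0.33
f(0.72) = 3.75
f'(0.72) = -0.66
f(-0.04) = 4.00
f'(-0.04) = 0.04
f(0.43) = 3.91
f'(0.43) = -0.42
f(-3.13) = 2.00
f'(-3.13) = 0.01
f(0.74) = 3.74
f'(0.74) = -0.67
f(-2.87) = 2.04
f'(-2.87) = 0.27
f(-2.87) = 2.04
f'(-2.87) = 0.27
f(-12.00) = 3.84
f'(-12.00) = -0.54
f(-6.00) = 3.96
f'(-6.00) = -0.28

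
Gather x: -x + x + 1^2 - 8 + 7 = 0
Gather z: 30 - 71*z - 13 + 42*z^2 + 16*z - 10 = 42*z^2 - 55*z + 7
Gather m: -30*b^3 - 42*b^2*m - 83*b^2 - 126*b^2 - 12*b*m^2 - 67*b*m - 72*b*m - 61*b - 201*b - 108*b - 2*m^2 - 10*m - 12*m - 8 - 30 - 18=-30*b^3 - 209*b^2 - 370*b + m^2*(-12*b - 2) + m*(-42*b^2 - 139*b - 22) - 56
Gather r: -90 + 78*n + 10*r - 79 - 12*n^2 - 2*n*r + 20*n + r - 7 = -12*n^2 + 98*n + r*(11 - 2*n) - 176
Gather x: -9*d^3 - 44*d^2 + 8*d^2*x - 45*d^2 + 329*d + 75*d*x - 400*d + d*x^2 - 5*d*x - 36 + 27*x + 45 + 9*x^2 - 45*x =-9*d^3 - 89*d^2 - 71*d + x^2*(d + 9) + x*(8*d^2 + 70*d - 18) + 9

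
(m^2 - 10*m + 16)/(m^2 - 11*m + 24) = (m - 2)/(m - 3)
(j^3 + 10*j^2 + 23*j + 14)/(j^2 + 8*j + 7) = j + 2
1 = 1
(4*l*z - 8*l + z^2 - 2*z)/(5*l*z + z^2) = (4*l*z - 8*l + z^2 - 2*z)/(z*(5*l + z))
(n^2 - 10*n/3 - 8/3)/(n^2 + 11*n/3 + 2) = (n - 4)/(n + 3)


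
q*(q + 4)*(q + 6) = q^3 + 10*q^2 + 24*q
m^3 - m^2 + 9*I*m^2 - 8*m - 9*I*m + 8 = (m - 1)*(m + I)*(m + 8*I)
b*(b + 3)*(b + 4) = b^3 + 7*b^2 + 12*b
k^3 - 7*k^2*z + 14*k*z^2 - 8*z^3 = (k - 4*z)*(k - 2*z)*(k - z)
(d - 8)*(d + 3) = d^2 - 5*d - 24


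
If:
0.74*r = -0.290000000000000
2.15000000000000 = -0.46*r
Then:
No Solution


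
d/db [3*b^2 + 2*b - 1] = 6*b + 2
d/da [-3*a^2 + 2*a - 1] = 2 - 6*a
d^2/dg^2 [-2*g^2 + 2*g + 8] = -4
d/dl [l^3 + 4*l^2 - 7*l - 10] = 3*l^2 + 8*l - 7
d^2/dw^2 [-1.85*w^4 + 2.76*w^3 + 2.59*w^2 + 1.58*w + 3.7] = -22.2*w^2 + 16.56*w + 5.18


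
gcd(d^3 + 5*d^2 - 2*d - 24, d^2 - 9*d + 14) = d - 2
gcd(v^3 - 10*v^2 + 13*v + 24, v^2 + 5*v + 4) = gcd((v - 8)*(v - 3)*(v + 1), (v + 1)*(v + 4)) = v + 1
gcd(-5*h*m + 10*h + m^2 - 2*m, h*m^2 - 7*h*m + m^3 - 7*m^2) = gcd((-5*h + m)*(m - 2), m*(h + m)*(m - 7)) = 1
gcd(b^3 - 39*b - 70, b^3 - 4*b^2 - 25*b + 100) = b + 5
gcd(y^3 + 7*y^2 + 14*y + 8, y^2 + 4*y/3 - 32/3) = y + 4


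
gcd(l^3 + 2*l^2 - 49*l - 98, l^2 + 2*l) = l + 2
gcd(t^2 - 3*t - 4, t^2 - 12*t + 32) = t - 4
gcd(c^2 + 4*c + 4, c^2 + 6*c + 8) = c + 2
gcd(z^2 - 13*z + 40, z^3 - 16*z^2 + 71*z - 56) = z - 8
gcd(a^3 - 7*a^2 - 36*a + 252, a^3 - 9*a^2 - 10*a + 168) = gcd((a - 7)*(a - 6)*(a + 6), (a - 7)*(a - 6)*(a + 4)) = a^2 - 13*a + 42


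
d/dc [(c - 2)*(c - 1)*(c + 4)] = 3*c^2 + 2*c - 10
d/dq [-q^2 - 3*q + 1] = -2*q - 3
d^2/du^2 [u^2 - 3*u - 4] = 2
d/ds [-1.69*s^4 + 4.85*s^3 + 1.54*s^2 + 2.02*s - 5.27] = -6.76*s^3 + 14.55*s^2 + 3.08*s + 2.02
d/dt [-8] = 0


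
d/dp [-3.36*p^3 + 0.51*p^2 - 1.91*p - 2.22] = -10.08*p^2 + 1.02*p - 1.91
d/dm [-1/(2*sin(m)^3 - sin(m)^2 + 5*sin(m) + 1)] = (6*sin(m)^2 - 2*sin(m) + 5)*cos(m)/(2*sin(m)^3 - sin(m)^2 + 5*sin(m) + 1)^2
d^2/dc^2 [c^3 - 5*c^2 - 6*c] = 6*c - 10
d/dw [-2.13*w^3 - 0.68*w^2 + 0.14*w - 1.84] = -6.39*w^2 - 1.36*w + 0.14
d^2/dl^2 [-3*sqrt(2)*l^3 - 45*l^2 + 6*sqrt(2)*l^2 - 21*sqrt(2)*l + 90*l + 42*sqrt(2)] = -18*sqrt(2)*l - 90 + 12*sqrt(2)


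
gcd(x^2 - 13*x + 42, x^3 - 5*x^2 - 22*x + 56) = x - 7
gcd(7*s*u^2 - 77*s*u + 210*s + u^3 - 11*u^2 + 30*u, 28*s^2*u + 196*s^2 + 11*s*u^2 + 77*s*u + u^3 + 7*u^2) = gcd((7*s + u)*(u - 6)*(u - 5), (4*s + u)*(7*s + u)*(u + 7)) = 7*s + u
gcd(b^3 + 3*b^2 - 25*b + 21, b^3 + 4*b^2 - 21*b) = b^2 + 4*b - 21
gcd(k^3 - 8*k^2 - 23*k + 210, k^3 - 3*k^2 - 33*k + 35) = k^2 - 2*k - 35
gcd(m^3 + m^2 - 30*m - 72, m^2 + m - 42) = m - 6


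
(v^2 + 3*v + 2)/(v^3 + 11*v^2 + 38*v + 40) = (v + 1)/(v^2 + 9*v + 20)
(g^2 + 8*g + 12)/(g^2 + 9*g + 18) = (g + 2)/(g + 3)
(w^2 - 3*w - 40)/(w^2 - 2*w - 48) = (w + 5)/(w + 6)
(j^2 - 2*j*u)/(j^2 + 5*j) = (j - 2*u)/(j + 5)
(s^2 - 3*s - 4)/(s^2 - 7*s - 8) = (s - 4)/(s - 8)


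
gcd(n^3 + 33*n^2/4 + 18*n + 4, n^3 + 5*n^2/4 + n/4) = n + 1/4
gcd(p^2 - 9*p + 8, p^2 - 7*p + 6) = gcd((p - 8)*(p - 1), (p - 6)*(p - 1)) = p - 1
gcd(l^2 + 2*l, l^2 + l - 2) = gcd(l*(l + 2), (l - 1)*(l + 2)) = l + 2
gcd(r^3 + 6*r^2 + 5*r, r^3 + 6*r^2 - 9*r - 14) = r + 1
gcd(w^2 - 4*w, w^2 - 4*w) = w^2 - 4*w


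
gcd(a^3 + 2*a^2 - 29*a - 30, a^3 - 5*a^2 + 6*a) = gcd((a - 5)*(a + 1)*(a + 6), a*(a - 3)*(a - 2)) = 1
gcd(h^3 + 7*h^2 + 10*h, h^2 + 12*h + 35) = h + 5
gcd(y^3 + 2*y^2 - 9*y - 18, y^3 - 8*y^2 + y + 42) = y^2 - y - 6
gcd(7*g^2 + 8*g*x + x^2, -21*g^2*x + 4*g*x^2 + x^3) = 7*g + x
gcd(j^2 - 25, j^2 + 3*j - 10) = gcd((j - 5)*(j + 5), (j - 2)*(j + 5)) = j + 5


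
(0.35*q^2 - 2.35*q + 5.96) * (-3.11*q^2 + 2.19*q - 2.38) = -1.0885*q^4 + 8.075*q^3 - 24.5151*q^2 + 18.6454*q - 14.1848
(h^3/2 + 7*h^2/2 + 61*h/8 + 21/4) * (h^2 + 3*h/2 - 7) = h^5/2 + 17*h^4/4 + 75*h^3/8 - 125*h^2/16 - 91*h/2 - 147/4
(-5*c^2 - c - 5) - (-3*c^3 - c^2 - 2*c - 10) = 3*c^3 - 4*c^2 + c + 5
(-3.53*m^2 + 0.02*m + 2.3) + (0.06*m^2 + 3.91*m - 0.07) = -3.47*m^2 + 3.93*m + 2.23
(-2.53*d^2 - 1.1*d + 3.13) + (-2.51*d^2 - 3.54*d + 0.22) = -5.04*d^2 - 4.64*d + 3.35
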